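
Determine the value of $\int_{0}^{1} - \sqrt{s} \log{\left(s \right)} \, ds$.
$\frac{4}{9}$

Consider the simpler parametrised integral
$$J(a) = \int_{0}^{1} - s^{a} \, ds = - \frac{1}{a + 1}.$$

Differentiating under the integral sign brings down a factor of $\ln s$:
$$\frac{dJ}{da} = \int_{0}^{1} - s^{a} \log{\left(s \right)} \, ds = \frac{1}{\left(a + 1\right)^{2}}.$$

The integral on the left is $I$, so $I = \frac{1}{\left(a + 1\right)^{2}}$.

Setting $a = \frac{1}{2}$:
$$I = \frac{4}{9}.$$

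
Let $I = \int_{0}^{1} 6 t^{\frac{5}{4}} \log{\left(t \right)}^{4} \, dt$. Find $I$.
$\frac{16384}{6561}$

Start from the elementary integral
$$J(a) = \int_{0}^{1} 6 t^{a} \, dt = \frac{6}{a + 1}.$$

Differentiating under the integral sign brings down a factor of $\ln t$:
$$\frac{dJ}{da} = \int_{0}^{1} 6 t^{a} \log{\left(t \right)} \, dt = - \frac{6}{\left(a + 1\right)^{2}}.$$

Repeating $4$ times in total — each differentiation brings down another $\ln t$ — gives
$$\frac{d^{4}J}{da^{4}} = \int_{0}^{1} 6 t^{a} \log{\left(t \right)}^{4} \, dt = \frac{144}{\left(a + 1\right)^{5}},$$
and the integrand here is exactly the target integrand, so $I = \frac{144}{\left(a + 1\right)^{5}}$.

Setting $a = \frac{5}{4}$:
$$I = \frac{16384}{6561}.$$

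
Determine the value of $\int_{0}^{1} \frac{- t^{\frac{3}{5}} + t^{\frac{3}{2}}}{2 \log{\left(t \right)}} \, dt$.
$\log{\left(\frac{5}{4} \right)}$

Replace the exponent $\frac{3}{2}$ by a parameter $a$: let $I(a) = \int_{0}^{1} \frac{- t^{\frac{3}{5}} + t^{a}}{2 \log{\left(t \right)}} \, dt$.

Since $\dfrac{\partial}{\partial a}\,t^{a} = t^{a} \ln t$, the $\ln t$ in the denominator cancels and
$$\frac{dI}{da} = \int_{0}^{1} \frac{1}{2} t^{a} \, dt = \frac{1}{2} \left[\frac{t^{a+1}}{a+1}\right]_0^1 = \frac{1}{2 \left(a + 1\right)}.$$

Integrating with respect to $a$ gives $I(a) = \log{\left(\frac{\sqrt{10} \sqrt{a + 1}}{4} \right)} + C$.

At $a = \frac{3}{5}$ the integrand is identically $0$, so $I(\frac{3}{5}) = 0$. The closed form gives $0$, hence $C = 0$.

Setting $a = \frac{3}{2}$:
$$I = \log{\left(\frac{5}{4} \right)}.$$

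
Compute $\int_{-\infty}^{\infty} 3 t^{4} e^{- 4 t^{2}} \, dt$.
$\frac{9 \sqrt{\pi}}{128}$

Begin with the known integral
$$J(a) = \int_{-\infty}^{\infty} 3 e^{- a t^{2}} \, dt = \frac{3 \sqrt{\pi}}{\sqrt{a}}.$$

Differentiating under the integral sign brings down a factor of $(-t^2)$:
$$\frac{dJ}{da} = \int_{-\infty}^{\infty} - 3 t^{2} e^{- a t^{2}} \, dt = - \frac{3 \sqrt{\pi}}{2 a^{\frac{3}{2}}}.$$

Repeating twice in total — each differentiation brings down another $(-t^2)$ — gives
$$\frac{d^{2}J}{da^{2}} = \int_{-\infty}^{\infty} 3 t^{4} e^{- a t^{2}} \, dt = \frac{9 \sqrt{\pi}}{4 a^{\frac{5}{2}}},$$
and the integrand here is exactly the target integrand, so $I = \frac{9 \sqrt{\pi}}{4 a^{\frac{5}{2}}}$.

Setting $a = 4$:
$$I = \frac{9 \sqrt{\pi}}{128}.$$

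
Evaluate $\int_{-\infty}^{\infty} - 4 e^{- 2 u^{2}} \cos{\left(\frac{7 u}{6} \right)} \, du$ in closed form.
$- \frac{2 \sqrt{2} \sqrt{\pi}}{e^{\frac{49}{288}}}$

Define $I(b) = \int_{-\infty}^{\infty} - 4 e^{- 2 u^{2}} \cos{\left(b u \right)} \, du$.

Differentiating under the integral sign,
$$I'(b) = \int_{-\infty}^{\infty} 4 u e^{- 2 u^{2}} \sin{\left(b u \right)} \, du.$$

Integrate $\int_{-\infty}^{\infty} u \sin(b u)\, e^{- 2 u^{2}}\, du$ by parts with $w = \sin(b u)$ and $dv = u\, e^{- 2 u^{2}}\, du$, giving $v = - \frac{e^{- 2 u^{2}}}{4}$. The boundary term vanishes and
$$\int_{-\infty}^{\infty} u \sin(b u)\, e^{- 2 u^{2}}\, du = \frac{b}{4} \int_{-\infty}^{\infty} \cos(b u)\, e^{- 2 u^{2}}\, du,$$
so $I'(b) = - \frac{b}{4}\, I(b)$.

This is a separable first-order ODE; solving with the initial condition $I(0) = \int_{-\infty}^{\infty} - 4 e^{- 2 u^{2}}\,du = - 2 \sqrt{2} \sqrt{\pi}$ gives
$$I(b) = - 2 \sqrt{2} \sqrt{\pi} e^{- \frac{b^{2}}{8}}.$$

Setting $b = \frac{7}{6}$:
$$I = - \frac{2 \sqrt{2} \sqrt{\pi}}{e^{\frac{49}{288}}}.$$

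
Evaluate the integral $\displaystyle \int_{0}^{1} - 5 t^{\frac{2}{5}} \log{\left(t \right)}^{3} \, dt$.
$\frac{18750}{2401}$

Begin with the known integral
$$J(a) = \int_{0}^{1} - 5 t^{a} \, dt = - \frac{5}{a + 1}.$$

Differentiating under the integral sign brings down a factor of $\ln t$:
$$\frac{dJ}{da} = \int_{0}^{1} - 5 t^{a} \log{\left(t \right)} \, dt = \frac{5}{\left(a + 1\right)^{2}}.$$

Repeating $3$ times in total — each differentiation brings down another $\ln t$ — gives
$$\frac{d^{3}J}{da^{3}} = \int_{0}^{1} - 5 t^{a} \log{\left(t \right)}^{3} \, dt = \frac{30}{\left(a + 1\right)^{4}},$$
and the integrand here is exactly the target integrand, so $I = \frac{30}{\left(a + 1\right)^{4}}$.

Setting $a = \frac{2}{5}$:
$$I = \frac{18750}{2401}.$$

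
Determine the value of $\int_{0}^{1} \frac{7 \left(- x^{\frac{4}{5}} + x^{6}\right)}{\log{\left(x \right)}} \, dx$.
$\log{\left(\frac{64339296875}{4782969} \right)}$

Introduce a parameter $a$ in the exponent: let $I(a) = \int_{0}^{1} \frac{7 \left(x^{6} - x^{a}\right)}{\log{\left(x \right)}} \, dx$.

Since $\dfrac{\partial}{\partial a}\,x^{a} = x^{a} \ln x$, the $\ln x$ in the denominator cancels and
$$\frac{dI}{da} = \int_{0}^{1} -7 x^{a} \, dx = -7 \left[\frac{x^{a+1}}{a+1}\right]_0^1 = - \frac{7}{a + 1}.$$

Integrating with respect to $a$ gives $I(a) = \log{\left(\frac{823543}{\left(a + 1\right)^{7}} \right)} + C$.

At $a = 6$ the integrand is identically $0$, so $I(6) = 0$. The closed form gives $0$, hence $C = 0$.

Setting $a = \frac{4}{5}$:
$$I = \log{\left(\frac{64339296875}{4782969} \right)}.$$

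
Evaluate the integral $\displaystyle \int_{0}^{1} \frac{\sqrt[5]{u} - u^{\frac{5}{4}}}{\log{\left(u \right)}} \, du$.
$- \log{\left(\frac{15}{8} \right)}$

Consider the one-parameter family: let $I(a) = \int_{0}^{1} \frac{\sqrt[5]{u} - u^{a}}{\log{\left(u \right)}} \, du$.

Since $\dfrac{\partial}{\partial a}\,u^{a} = u^{a} \ln u$, the $\ln u$ in the denominator cancels and
$$\frac{dI}{da} = \int_{0}^{1} -1 u^{a} \, du = -1 \left[\frac{u^{a+1}}{a+1}\right]_0^1 = - \frac{1}{a + 1}.$$

Integrating with respect to $a$ gives $I(a) = - \log{\left(\frac{5 a}{6} + \frac{5}{6} \right)} + C$.

At $a = \frac{1}{5}$ the integrand is identically $0$, so $I(\frac{1}{5}) = 0$. The closed form gives $0$, hence $C = 0$.

Setting $a = \frac{5}{4}$:
$$I = - \log{\left(\frac{15}{8} \right)}.$$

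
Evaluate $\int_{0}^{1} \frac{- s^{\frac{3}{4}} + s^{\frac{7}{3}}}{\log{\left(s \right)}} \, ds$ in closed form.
$- \log{\left(21 \right)} + \log{\left(40 \right)}$

Introduce a parameter $a$ in the exponent: let $I(a) = \int_{0}^{1} \frac{s^{\frac{7}{3}} - s^{a}}{\log{\left(s \right)}} \, ds$.

Since $\dfrac{\partial}{\partial a}\,s^{a} = s^{a} \ln s$, the $\ln s$ in the denominator cancels and
$$\frac{dI}{da} = \int_{0}^{1} -1 s^{a} \, ds = -1 \left[\frac{s^{a+1}}{a+1}\right]_0^1 = - \frac{1}{a + 1}.$$

Integrating with respect to $a$ gives $I(a) = - \log{\left(\frac{3 a}{10} + \frac{3}{10} \right)} + C$.

At $a = \frac{7}{3}$ the integrand is identically $0$, so $I(\frac{7}{3}) = 0$. The closed form gives $0$, hence $C = 0$.

Setting $a = \frac{3}{4}$:
$$I = - \log{\left(21 \right)} + \log{\left(40 \right)}.$$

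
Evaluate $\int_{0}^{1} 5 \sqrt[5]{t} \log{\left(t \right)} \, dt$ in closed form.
$- \frac{125}{36}$

Consider the simpler parametrised integral
$$J(a) = \int_{0}^{1} 5 t^{a} \, dt = \frac{5}{a + 1}.$$

Differentiating under the integral sign brings down a factor of $\ln t$:
$$\frac{dJ}{da} = \int_{0}^{1} 5 t^{a} \log{\left(t \right)} \, dt = - \frac{5}{\left(a + 1\right)^{2}}.$$

The integral on the left is $I$, so $I = - \frac{5}{\left(a + 1\right)^{2}}$.

Setting $a = \frac{1}{5}$:
$$I = - \frac{125}{36}.$$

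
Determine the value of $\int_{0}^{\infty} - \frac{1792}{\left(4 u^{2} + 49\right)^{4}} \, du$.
$- \frac{20 \pi}{117649}$

Begin with the known result
$$J(a) = \int_{0}^{\infty} - \frac{7}{a^{2} + u^{2}} \, du = - \frac{7 \pi}{2 a}.$$

Differentiating under the integral sign with respect to $a$,
$$\frac{dJ}{da} = \int_{0}^{\infty} \frac{14 a}{\left(a^{2} + u^{2}\right)^{2}} \, du = \frac{7 \pi}{2 a^{2}},$$
so $\int_{0}^{\infty} - \frac{7}{\left(a^{2} + u^{2}\right)^{2}} \, du = - \frac{7 \pi}{4 a^{3}}$.

Repeating — each differentiation of $1/(u^2+a^2)^j$ produces $-2ja/(u^2+a^2)^{j+1}$ — and dividing through by $-2ja$ at each step yields, after $3$ differentiations in total,
$$\int_{0}^{\infty} - \frac{7}{\left(a^{2} + u^{2}\right)^{4}} \, du = - \frac{35 \pi}{32 a^{7}}.$$

Setting $a = \frac{7}{2}$:
$$I = - \frac{20 \pi}{117649}.$$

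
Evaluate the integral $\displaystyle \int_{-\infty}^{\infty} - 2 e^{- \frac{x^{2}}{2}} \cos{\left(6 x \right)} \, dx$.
$- \frac{2 \sqrt{2} \sqrt{\pi}}{e^{18}}$

Treat the cosine frequency as a parameter and define $I(b) = \int_{-\infty}^{\infty} - 2 e^{- \frac{x^{2}}{2}} \cos{\left(b x \right)} \, dx$.

Differentiating under the integral sign,
$$I'(b) = \int_{-\infty}^{\infty} 2 x e^{- \frac{x^{2}}{2}} \sin{\left(b x \right)} \, dx.$$

Integrate $\int_{-\infty}^{\infty} x \sin(b x)\, e^{- \frac{x^{2}}{2}}\, dx$ by parts with $u = \sin(b x)$ and $dv = x\, e^{- \frac{x^{2}}{2}}\, dx$, giving $v = - e^{- \frac{x^{2}}{2}}$. The boundary term vanishes and
$$\int_{-\infty}^{\infty} x \sin(b x)\, e^{- \frac{x^{2}}{2}}\, dx = b \int_{-\infty}^{\infty} \cos(b x)\, e^{- \frac{x^{2}}{2}}\, dx,$$
so $I'(b) = - b\, I(b)$.

This is a separable first-order ODE; solving with the initial condition $I(0) = \int_{-\infty}^{\infty} - 2 e^{- \frac{x^{2}}{2}}\,dx = - 2 \sqrt{2} \sqrt{\pi}$ gives
$$I(b) = - 2 \sqrt{2} \sqrt{\pi} e^{- \frac{b^{2}}{2}}.$$

Setting $b = 6$:
$$I = - \frac{2 \sqrt{2} \sqrt{\pi}}{e^{18}}.$$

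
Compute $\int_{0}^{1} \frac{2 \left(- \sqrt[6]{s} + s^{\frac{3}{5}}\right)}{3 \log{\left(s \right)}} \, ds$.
$\log{\left(\frac{4 \sqrt[3]{35} \cdot 6^{\frac{2}{3}}}{35} \right)}$

Consider the one-parameter family: let $I(a) = \int_{0}^{1} \frac{2 \left(- \sqrt[6]{s} + s^{a}\right)}{3 \log{\left(s \right)}} \, ds$.

Since $\dfrac{\partial}{\partial a}\,s^{a} = s^{a} \ln s$, the $\ln s$ in the denominator cancels and
$$\frac{dI}{da} = \int_{0}^{1} \frac{2}{3} s^{a} \, ds = \frac{2}{3} \left[\frac{s^{a+1}}{a+1}\right]_0^1 = \frac{2}{3 \left(a + 1\right)}.$$

Integrating with respect to $a$ gives $I(a) = \log{\left(\frac{6^{\frac{2}{3}} \sqrt[3]{7} \left(a + 1\right)^{\frac{2}{3}}}{7} \right)} + C$.

At $a = \frac{1}{6}$ the integrand is identically $0$, so $I(\frac{1}{6}) = 0$. The closed form gives $0$, hence $C = 0$.

Setting $a = \frac{3}{5}$:
$$I = \log{\left(\frac{4 \sqrt[3]{35} \cdot 6^{\frac{2}{3}}}{35} \right)}.$$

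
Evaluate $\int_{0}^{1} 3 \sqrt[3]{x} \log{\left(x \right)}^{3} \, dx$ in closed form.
$- \frac{729}{128}$

Start from the elementary integral
$$J(a) = \int_{0}^{1} 3 x^{a} \, dx = \frac{3}{a + 1}.$$

Differentiating under the integral sign brings down a factor of $\ln x$:
$$\frac{dJ}{da} = \int_{0}^{1} 3 x^{a} \log{\left(x \right)} \, dx = - \frac{3}{\left(a + 1\right)^{2}}.$$

Repeating $3$ times in total — each differentiation brings down another $\ln x$ — gives
$$\frac{d^{3}J}{da^{3}} = \int_{0}^{1} 3 x^{a} \log{\left(x \right)}^{3} \, dx = - \frac{18}{\left(a + 1\right)^{4}},$$
and the integrand here is exactly the target integrand, so $I = - \frac{18}{\left(a + 1\right)^{4}}$.

Setting $a = \frac{1}{3}$:
$$I = - \frac{729}{128}.$$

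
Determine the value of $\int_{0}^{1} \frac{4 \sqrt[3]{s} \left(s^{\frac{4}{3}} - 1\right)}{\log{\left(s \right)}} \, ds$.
$\log{\left(16 \right)}$

Introduce a parameter $a$ in the exponent: let $I(a) = \int_{0}^{1} \frac{4 \left(s^{\frac{5}{3}} - s^{a}\right)}{\log{\left(s \right)}} \, ds$.

Since $\dfrac{\partial}{\partial a}\,s^{a} = s^{a} \ln s$, the $\ln s$ in the denominator cancels and
$$\frac{dI}{da} = \int_{0}^{1} -4 s^{a} \, ds = -4 \left[\frac{s^{a+1}}{a+1}\right]_0^1 = - \frac{4}{a + 1}.$$

Integrating with respect to $a$ gives $I(a) = - \log{\left(\frac{81 \left(a + 1\right)^{4}}{4096} \right)} + C$.

At $a = \frac{5}{3}$ the integrand is identically $0$, so $I(\frac{5}{3}) = 0$. The closed form gives $0$, hence $C = 0$.

Setting $a = \frac{1}{3}$:
$$I = \log{\left(16 \right)}.$$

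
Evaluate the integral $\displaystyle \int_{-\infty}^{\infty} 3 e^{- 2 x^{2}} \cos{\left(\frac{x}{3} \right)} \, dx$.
$\frac{3 \sqrt{2} \sqrt{\pi}}{2 e^{\frac{1}{72}}}$

Treat the cosine frequency as a parameter and define $I(b) = \int_{-\infty}^{\infty} 3 e^{- 2 x^{2}} \cos{\left(b x \right)} \, dx$.

Differentiating under the integral sign,
$$I'(b) = \int_{-\infty}^{\infty} - 3 x e^{- 2 x^{2}} \sin{\left(b x \right)} \, dx.$$

Integrate $\int_{-\infty}^{\infty} x \sin(b x)\, e^{- 2 x^{2}}\, dx$ by parts with $u = \sin(b x)$ and $dv = x\, e^{- 2 x^{2}}\, dx$, giving $v = - \frac{e^{- 2 x^{2}}}{4}$. The boundary term vanishes and
$$\int_{-\infty}^{\infty} x \sin(b x)\, e^{- 2 x^{2}}\, dx = \frac{b}{4} \int_{-\infty}^{\infty} \cos(b x)\, e^{- 2 x^{2}}\, dx,$$
so $I'(b) = - \frac{b}{4}\, I(b)$.

This is a separable first-order ODE; solving with the initial condition $I(0) = \int_{-\infty}^{\infty} 3 e^{- 2 x^{2}}\,dx = \frac{3 \sqrt{2} \sqrt{\pi}}{2}$ gives
$$I(b) = \frac{3 \sqrt{2} \sqrt{\pi} e^{- \frac{b^{2}}{8}}}{2}.$$

Setting $b = \frac{1}{3}$:
$$I = \frac{3 \sqrt{2} \sqrt{\pi}}{2 e^{\frac{1}{72}}}.$$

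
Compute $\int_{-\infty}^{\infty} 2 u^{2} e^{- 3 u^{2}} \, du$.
$\frac{\sqrt{3} \sqrt{\pi}}{9}$

Begin with the known integral
$$J(a) = \int_{-\infty}^{\infty} 2 e^{- a u^{2}} \, du = \frac{2 \sqrt{\pi}}{\sqrt{a}}.$$

Differentiating under the integral sign brings down a factor of $(-u^2)$:
$$\frac{dJ}{da} = \int_{-\infty}^{\infty} - 2 u^{2} e^{- a u^{2}} \, du = - \frac{\sqrt{\pi}}{a^{\frac{3}{2}}}.$$

The integral on the left is $-I$, so $I = \frac{\sqrt{\pi}}{a^{\frac{3}{2}}}$.

Setting $a = 3$:
$$I = \frac{\sqrt{3} \sqrt{\pi}}{9}.$$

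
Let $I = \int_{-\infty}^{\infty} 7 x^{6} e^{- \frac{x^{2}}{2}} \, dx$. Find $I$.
$105 \sqrt{2} \sqrt{\pi}$

Consider the simpler parametrised integral
$$J(a) = \int_{-\infty}^{\infty} 7 e^{- a x^{2}} \, dx = \frac{7 \sqrt{\pi}}{\sqrt{a}}.$$

Differentiating under the integral sign brings down a factor of $(-x^2)$:
$$\frac{dJ}{da} = \int_{-\infty}^{\infty} - 7 x^{2} e^{- a x^{2}} \, dx = - \frac{7 \sqrt{\pi}}{2 a^{\frac{3}{2}}}.$$

Repeating $3$ times in total — each differentiation brings down another $(-x^2)$ — gives
$$\frac{d^{3}J}{da^{3}} = \int_{-\infty}^{\infty} - 7 x^{6} e^{- a x^{2}} \, dx = - \frac{105 \sqrt{\pi}}{8 a^{\frac{7}{2}}},$$
and the integrand here is $(-1)^{3}$ times the target integrand, so $I = (-1)^{3}\,\frac{d^{3}J}{da^{3}} = \frac{105 \sqrt{\pi}}{8 a^{\frac{7}{2}}}$.

Setting $a = \frac{1}{2}$:
$$I = 105 \sqrt{2} \sqrt{\pi}.$$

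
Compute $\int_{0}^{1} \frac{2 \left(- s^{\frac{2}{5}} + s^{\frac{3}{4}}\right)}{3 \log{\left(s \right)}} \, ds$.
$\log{\left(\frac{10^{\frac{2}{3}}}{4} \right)}$

Introduce a parameter $a$ in the exponent: let $I(a) = \int_{0}^{1} \frac{2 \left(- s^{\frac{2}{5}} + s^{a}\right)}{3 \log{\left(s \right)}} \, ds$.

Since $\dfrac{\partial}{\partial a}\,s^{a} = s^{a} \ln s$, the $\ln s$ in the denominator cancels and
$$\frac{dI}{da} = \int_{0}^{1} \frac{2}{3} s^{a} \, ds = \frac{2}{3} \left[\frac{s^{a+1}}{a+1}\right]_0^1 = \frac{2}{3 \left(a + 1\right)}.$$

Integrating with respect to $a$ gives $I(a) = \log{\left(\frac{5^{\frac{2}{3}} \sqrt[3]{7} \left(a + 1\right)^{\frac{2}{3}}}{7} \right)} + C$.

At $a = \frac{2}{5}$ the integrand is identically $0$, so $I(\frac{2}{5}) = 0$. The closed form gives $0$, hence $C = 0$.

Setting $a = \frac{3}{4}$:
$$I = \log{\left(\frac{10^{\frac{2}{3}}}{4} \right)}.$$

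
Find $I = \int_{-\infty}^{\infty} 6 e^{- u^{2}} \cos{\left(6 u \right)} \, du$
$\frac{6 \sqrt{\pi}}{e^{9}}$

Define $I(b) = \int_{-\infty}^{\infty} 6 e^{- u^{2}} \cos{\left(b u \right)} \, du$.

Differentiating under the integral sign,
$$I'(b) = \int_{-\infty}^{\infty} - 6 u e^{- u^{2}} \sin{\left(b u \right)} \, du.$$

Integrate $\int_{-\infty}^{\infty} u \sin(b u)\, e^{- u^{2}}\, du$ by parts with $w = \sin(b u)$ and $dv = u\, e^{- u^{2}}\, du$, giving $v = - \frac{e^{- u^{2}}}{2}$. The boundary term vanishes and
$$\int_{-\infty}^{\infty} u \sin(b u)\, e^{- u^{2}}\, du = \frac{b}{2} \int_{-\infty}^{\infty} \cos(b u)\, e^{- u^{2}}\, du,$$
so $I'(b) = - \frac{b}{2}\, I(b)$.

This is a separable first-order ODE; solving with the initial condition $I(0) = \int_{-\infty}^{\infty} 6 e^{- u^{2}}\,du = 6 \sqrt{\pi}$ gives
$$I(b) = 6 \sqrt{\pi} e^{- \frac{b^{2}}{4}}.$$

Setting $b = 6$:
$$I = \frac{6 \sqrt{\pi}}{e^{9}}.$$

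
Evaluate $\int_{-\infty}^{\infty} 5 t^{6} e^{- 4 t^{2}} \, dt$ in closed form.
$\frac{75 \sqrt{\pi}}{1024}$

Start from the elementary integral
$$J(a) = \int_{-\infty}^{\infty} 5 e^{- a t^{2}} \, dt = \frac{5 \sqrt{\pi}}{\sqrt{a}}.$$

Differentiating under the integral sign brings down a factor of $(-t^2)$:
$$\frac{dJ}{da} = \int_{-\infty}^{\infty} - 5 t^{2} e^{- a t^{2}} \, dt = - \frac{5 \sqrt{\pi}}{2 a^{\frac{3}{2}}}.$$

Repeating $3$ times in total — each differentiation brings down another $(-t^2)$ — gives
$$\frac{d^{3}J}{da^{3}} = \int_{-\infty}^{\infty} - 5 t^{6} e^{- a t^{2}} \, dt = - \frac{75 \sqrt{\pi}}{8 a^{\frac{7}{2}}},$$
and the integrand here is $(-1)^{3}$ times the target integrand, so $I = (-1)^{3}\,\frac{d^{3}J}{da^{3}} = \frac{75 \sqrt{\pi}}{8 a^{\frac{7}{2}}}$.

Setting $a = 4$:
$$I = \frac{75 \sqrt{\pi}}{1024}.$$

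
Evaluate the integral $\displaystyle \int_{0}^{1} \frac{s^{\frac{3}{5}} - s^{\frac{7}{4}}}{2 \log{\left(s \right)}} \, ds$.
$- \frac{\log{\left(110 \right)}}{2} + 3 \log{\left(2 \right)}$

Introduce a parameter $a$ in the exponent: let $I(a) = \int_{0}^{1} \frac{s^{\frac{3}{5}} - s^{a}}{2 \log{\left(s \right)}} \, ds$.

Since $\dfrac{\partial}{\partial a}\,s^{a} = s^{a} \ln s$, the $\ln s$ in the denominator cancels and
$$\frac{dI}{da} = \int_{0}^{1} - \frac{1}{2} s^{a} \, ds = - \frac{1}{2} \left[\frac{s^{a+1}}{a+1}\right]_0^1 = - \frac{1}{2 a + 2}.$$

Integrating with respect to $a$ gives $I(a) = - \log{\left(\frac{\sqrt{10} \sqrt{a + 1}}{4} \right)} + C$.

At $a = \frac{3}{5}$ the integrand is identically $0$, so $I(\frac{3}{5}) = 0$. The closed form gives $0$, hence $C = 0$.

Setting $a = \frac{7}{4}$:
$$I = - \frac{\log{\left(110 \right)}}{2} + 3 \log{\left(2 \right)}.$$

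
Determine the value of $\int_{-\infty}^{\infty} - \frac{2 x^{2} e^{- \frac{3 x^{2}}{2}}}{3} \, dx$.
$- \frac{2 \sqrt{6} \sqrt{\pi}}{27}$

Begin with the known integral
$$J(a) = \int_{-\infty}^{\infty} - \frac{2 e^{- a x^{2}}}{3} \, dx = - \frac{2 \sqrt{\pi}}{3 \sqrt{a}}.$$

Differentiating under the integral sign brings down a factor of $(-x^2)$:
$$\frac{dJ}{da} = \int_{-\infty}^{\infty} \frac{2 x^{2} e^{- a x^{2}}}{3} \, dx = \frac{\sqrt{\pi}}{3 a^{\frac{3}{2}}}.$$

The integral on the left is $-I$, so $I = - \frac{\sqrt{\pi}}{3 a^{\frac{3}{2}}}$.

Setting $a = \frac{3}{2}$:
$$I = - \frac{2 \sqrt{6} \sqrt{\pi}}{27}.$$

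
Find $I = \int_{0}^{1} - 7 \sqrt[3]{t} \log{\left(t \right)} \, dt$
$\frac{63}{16}$

Consider the simpler parametrised integral
$$J(a) = \int_{0}^{1} - 7 t^{a} \, dt = - \frac{7}{a + 1}.$$

Differentiating under the integral sign brings down a factor of $\ln t$:
$$\frac{dJ}{da} = \int_{0}^{1} - 7 t^{a} \log{\left(t \right)} \, dt = \frac{7}{\left(a + 1\right)^{2}}.$$

The integral on the left is $I$, so $I = \frac{7}{\left(a + 1\right)^{2}}$.

Setting $a = \frac{1}{3}$:
$$I = \frac{63}{16}.$$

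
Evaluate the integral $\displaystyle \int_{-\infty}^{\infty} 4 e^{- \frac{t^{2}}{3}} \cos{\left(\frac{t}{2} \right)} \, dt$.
$\frac{4 \sqrt{3} \sqrt{\pi}}{e^{\frac{3}{16}}}$

Define $I(b) = \int_{-\infty}^{\infty} 4 e^{- \frac{t^{2}}{3}} \cos{\left(b t \right)} \, dt$.

Differentiating under the integral sign,
$$I'(b) = \int_{-\infty}^{\infty} - 4 t e^{- \frac{t^{2}}{3}} \sin{\left(b t \right)} \, dt.$$

Integrate $\int_{-\infty}^{\infty} t \sin(b t)\, e^{- \frac{t^{2}}{3}}\, dt$ by parts with $u = \sin(b t)$ and $dv = t\, e^{- \frac{t^{2}}{3}}\, dt$, giving $v = - \frac{3 e^{- \frac{t^{2}}{3}}}{2}$. The boundary term vanishes and
$$\int_{-\infty}^{\infty} t \sin(b t)\, e^{- \frac{t^{2}}{3}}\, dt = \frac{3 b}{2} \int_{-\infty}^{\infty} \cos(b t)\, e^{- \frac{t^{2}}{3}}\, dt,$$
so $I'(b) = - \frac{3 b}{2}\, I(b)$.

This is a separable first-order ODE; solving with the initial condition $I(0) = \int_{-\infty}^{\infty} 4 e^{- \frac{t^{2}}{3}}\,dt = 4 \sqrt{3} \sqrt{\pi}$ gives
$$I(b) = 4 \sqrt{3} \sqrt{\pi} e^{- \frac{3 b^{2}}{4}}.$$

Setting $b = \frac{1}{2}$:
$$I = \frac{4 \sqrt{3} \sqrt{\pi}}{e^{\frac{3}{16}}}.$$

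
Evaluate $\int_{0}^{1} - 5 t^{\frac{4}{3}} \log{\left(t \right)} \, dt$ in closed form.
$\frac{45}{49}$

Start from the elementary integral
$$J(a) = \int_{0}^{1} - 5 t^{a} \, dt = - \frac{5}{a + 1}.$$

Differentiating under the integral sign brings down a factor of $\ln t$:
$$\frac{dJ}{da} = \int_{0}^{1} - 5 t^{a} \log{\left(t \right)} \, dt = \frac{5}{\left(a + 1\right)^{2}}.$$

The integral on the left is $I$, so $I = \frac{5}{\left(a + 1\right)^{2}}$.

Setting $a = \frac{4}{3}$:
$$I = \frac{45}{49}.$$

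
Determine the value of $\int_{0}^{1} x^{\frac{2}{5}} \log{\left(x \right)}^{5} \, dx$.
$- \frac{1875000}{117649}$

Begin with the known integral
$$J(a) = \int_{0}^{1} x^{a} \, dx = \frac{1}{a + 1}.$$

Differentiating under the integral sign brings down a factor of $\ln x$:
$$\frac{dJ}{da} = \int_{0}^{1} x^{a} \log{\left(x \right)} \, dx = - \frac{1}{\left(a + 1\right)^{2}}.$$

Repeating $5$ times in total — each differentiation brings down another $\ln x$ — gives
$$\frac{d^{5}J}{da^{5}} = \int_{0}^{1} x^{a} \log{\left(x \right)}^{5} \, dx = - \frac{120}{\left(a + 1\right)^{6}},$$
and the integrand here is exactly the target integrand, so $I = - \frac{120}{\left(a + 1\right)^{6}}$.

Setting $a = \frac{2}{5}$:
$$I = - \frac{1875000}{117649}.$$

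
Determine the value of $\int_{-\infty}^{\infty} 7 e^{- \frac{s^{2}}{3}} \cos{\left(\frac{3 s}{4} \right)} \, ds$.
$\frac{7 \sqrt{3} \sqrt{\pi}}{e^{\frac{27}{64}}}$

Define $I(b) = \int_{-\infty}^{\infty} 7 e^{- \frac{s^{2}}{3}} \cos{\left(b s \right)} \, ds$.

Differentiating under the integral sign,
$$I'(b) = \int_{-\infty}^{\infty} - 7 s e^{- \frac{s^{2}}{3}} \sin{\left(b s \right)} \, ds.$$

Integrate $\int_{-\infty}^{\infty} s \sin(b s)\, e^{- \frac{s^{2}}{3}}\, ds$ by parts with $u = \sin(b s)$ and $dv = s\, e^{- \frac{s^{2}}{3}}\, ds$, giving $v = - \frac{3 e^{- \frac{s^{2}}{3}}}{2}$. The boundary term vanishes and
$$\int_{-\infty}^{\infty} s \sin(b s)\, e^{- \frac{s^{2}}{3}}\, ds = \frac{3 b}{2} \int_{-\infty}^{\infty} \cos(b s)\, e^{- \frac{s^{2}}{3}}\, ds,$$
so $I'(b) = - \frac{3 b}{2}\, I(b)$.

This is a separable first-order ODE; solving with the initial condition $I(0) = \int_{-\infty}^{\infty} 7 e^{- \frac{s^{2}}{3}}\,ds = 7 \sqrt{3} \sqrt{\pi}$ gives
$$I(b) = 7 \sqrt{3} \sqrt{\pi} e^{- \frac{3 b^{2}}{4}}.$$

Setting $b = \frac{3}{4}$:
$$I = \frac{7 \sqrt{3} \sqrt{\pi}}{e^{\frac{27}{64}}}.$$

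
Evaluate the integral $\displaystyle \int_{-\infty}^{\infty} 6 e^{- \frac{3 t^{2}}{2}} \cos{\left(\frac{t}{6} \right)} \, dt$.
$\frac{2 \sqrt{6} \sqrt{\pi}}{e^{\frac{1}{216}}}$

Treat the cosine frequency as a parameter and define $I(b) = \int_{-\infty}^{\infty} 6 e^{- \frac{3 t^{2}}{2}} \cos{\left(b t \right)} \, dt$.

Differentiating under the integral sign,
$$I'(b) = \int_{-\infty}^{\infty} - 6 t e^{- \frac{3 t^{2}}{2}} \sin{\left(b t \right)} \, dt.$$

Integrate $\int_{-\infty}^{\infty} t \sin(b t)\, e^{- \frac{3 t^{2}}{2}}\, dt$ by parts with $u = \sin(b t)$ and $dv = t\, e^{- \frac{3 t^{2}}{2}}\, dt$, giving $v = - \frac{e^{- \frac{3 t^{2}}{2}}}{3}$. The boundary term vanishes and
$$\int_{-\infty}^{\infty} t \sin(b t)\, e^{- \frac{3 t^{2}}{2}}\, dt = \frac{b}{3} \int_{-\infty}^{\infty} \cos(b t)\, e^{- \frac{3 t^{2}}{2}}\, dt,$$
so $I'(b) = - \frac{b}{3}\, I(b)$.

This is a separable first-order ODE; solving with the initial condition $I(0) = \int_{-\infty}^{\infty} 6 e^{- \frac{3 t^{2}}{2}}\,dt = 2 \sqrt{6} \sqrt{\pi}$ gives
$$I(b) = 2 \sqrt{6} \sqrt{\pi} e^{- \frac{b^{2}}{6}}.$$

Setting $b = \frac{1}{6}$:
$$I = \frac{2 \sqrt{6} \sqrt{\pi}}{e^{\frac{1}{216}}}.$$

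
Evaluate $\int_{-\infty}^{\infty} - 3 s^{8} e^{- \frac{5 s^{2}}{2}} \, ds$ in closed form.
$- \frac{63 \sqrt{10} \sqrt{\pi}}{625}$

Begin with the known integral
$$J(a) = \int_{-\infty}^{\infty} - 3 e^{- a s^{2}} \, ds = - \frac{3 \sqrt{\pi}}{\sqrt{a}}.$$

Differentiating under the integral sign brings down a factor of $(-s^2)$:
$$\frac{dJ}{da} = \int_{-\infty}^{\infty} 3 s^{2} e^{- a s^{2}} \, ds = \frac{3 \sqrt{\pi}}{2 a^{\frac{3}{2}}}.$$

Repeating $4$ times in total — each differentiation brings down another $(-s^2)$ — gives
$$\frac{d^{4}J}{da^{4}} = \int_{-\infty}^{\infty} - 3 s^{8} e^{- a s^{2}} \, ds = - \frac{315 \sqrt{\pi}}{16 a^{\frac{9}{2}}},$$
and the integrand here is exactly the target integrand, so $I = - \frac{315 \sqrt{\pi}}{16 a^{\frac{9}{2}}}$.

Setting $a = \frac{5}{2}$:
$$I = - \frac{63 \sqrt{10} \sqrt{\pi}}{625}.$$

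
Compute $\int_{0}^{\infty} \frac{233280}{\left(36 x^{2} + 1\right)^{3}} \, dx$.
$7290 \pi$

Start from the standard arctangent integral
$$J(a) = \int_{0}^{\infty} \frac{5}{a^{2} + x^{2}} \, dx = \frac{5 \pi}{2 a}.$$

Differentiating under the integral sign with respect to $a$,
$$\frac{dJ}{da} = \int_{0}^{\infty} - \frac{10 a}{\left(a^{2} + x^{2}\right)^{2}} \, dx = - \frac{5 \pi}{2 a^{2}},$$
so $\int_{0}^{\infty} \frac{5}{\left(a^{2} + x^{2}\right)^{2}} \, dx = \frac{5 \pi}{4 a^{3}}$.

Repeating — each differentiation of $1/(x^2+a^2)^j$ produces $-2ja/(x^2+a^2)^{j+1}$ — and dividing through by $-2ja$ at each step yields, after $2$ differentiations in total,
$$\int_{0}^{\infty} \frac{5}{\left(a^{2} + x^{2}\right)^{3}} \, dx = \frac{15 \pi}{16 a^{5}}.$$

Setting $a = \frac{1}{6}$:
$$I = 7290 \pi.$$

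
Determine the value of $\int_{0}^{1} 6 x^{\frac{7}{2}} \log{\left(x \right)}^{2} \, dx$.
$\frac{32}{243}$

Begin with the known integral
$$J(a) = \int_{0}^{1} 6 x^{a} \, dx = \frac{6}{a + 1}.$$

Differentiating under the integral sign brings down a factor of $\ln x$:
$$\frac{dJ}{da} = \int_{0}^{1} 6 x^{a} \log{\left(x \right)} \, dx = - \frac{6}{\left(a + 1\right)^{2}}.$$

Repeating twice in total — each differentiation brings down another $\ln x$ — gives
$$\frac{d^{2}J}{da^{2}} = \int_{0}^{1} 6 x^{a} \log{\left(x \right)}^{2} \, dx = \frac{12}{\left(a + 1\right)^{3}},$$
and the integrand here is exactly the target integrand, so $I = \frac{12}{\left(a + 1\right)^{3}}$.

Setting $a = \frac{7}{2}$:
$$I = \frac{32}{243}.$$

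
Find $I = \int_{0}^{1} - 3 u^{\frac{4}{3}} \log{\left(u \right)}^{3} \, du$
$\frac{1458}{2401}$

Begin with the known integral
$$J(a) = \int_{0}^{1} - 3 u^{a} \, du = - \frac{3}{a + 1}.$$

Differentiating under the integral sign brings down a factor of $\ln u$:
$$\frac{dJ}{da} = \int_{0}^{1} - 3 u^{a} \log{\left(u \right)} \, du = \frac{3}{\left(a + 1\right)^{2}}.$$

Repeating $3$ times in total — each differentiation brings down another $\ln u$ — gives
$$\frac{d^{3}J}{da^{3}} = \int_{0}^{1} - 3 u^{a} \log{\left(u \right)}^{3} \, du = \frac{18}{\left(a + 1\right)^{4}},$$
and the integrand here is exactly the target integrand, so $I = \frac{18}{\left(a + 1\right)^{4}}$.

Setting $a = \frac{4}{3}$:
$$I = \frac{1458}{2401}.$$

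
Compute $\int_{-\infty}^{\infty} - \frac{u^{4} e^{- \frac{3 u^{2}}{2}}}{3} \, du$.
$- \frac{\sqrt{6} \sqrt{\pi}}{27}$

Consider the simpler parametrised integral
$$J(a) = \int_{-\infty}^{\infty} - \frac{e^{- a u^{2}}}{3} \, du = - \frac{\sqrt{\pi}}{3 \sqrt{a}}.$$

Differentiating under the integral sign brings down a factor of $(-u^2)$:
$$\frac{dJ}{da} = \int_{-\infty}^{\infty} \frac{u^{2} e^{- a u^{2}}}{3} \, du = \frac{\sqrt{\pi}}{6 a^{\frac{3}{2}}}.$$

Repeating twice in total — each differentiation brings down another $(-u^2)$ — gives
$$\frac{d^{2}J}{da^{2}} = \int_{-\infty}^{\infty} - \frac{u^{4} e^{- a u^{2}}}{3} \, du = - \frac{\sqrt{\pi}}{4 a^{\frac{5}{2}}},$$
and the integrand here is exactly the target integrand, so $I = - \frac{\sqrt{\pi}}{4 a^{\frac{5}{2}}}$.

Setting $a = \frac{3}{2}$:
$$I = - \frac{\sqrt{6} \sqrt{\pi}}{27}.$$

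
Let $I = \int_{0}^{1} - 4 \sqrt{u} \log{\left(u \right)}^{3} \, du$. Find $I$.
$\frac{128}{27}$

Start from the elementary integral
$$J(a) = \int_{0}^{1} - 4 u^{a} \, du = - \frac{4}{a + 1}.$$

Differentiating under the integral sign brings down a factor of $\ln u$:
$$\frac{dJ}{da} = \int_{0}^{1} - 4 u^{a} \log{\left(u \right)} \, du = \frac{4}{\left(a + 1\right)^{2}}.$$

Repeating $3$ times in total — each differentiation brings down another $\ln u$ — gives
$$\frac{d^{3}J}{da^{3}} = \int_{0}^{1} - 4 u^{a} \log{\left(u \right)}^{3} \, du = \frac{24}{\left(a + 1\right)^{4}},$$
and the integrand here is exactly the target integrand, so $I = \frac{24}{\left(a + 1\right)^{4}}$.

Setting $a = \frac{1}{2}$:
$$I = \frac{128}{27}.$$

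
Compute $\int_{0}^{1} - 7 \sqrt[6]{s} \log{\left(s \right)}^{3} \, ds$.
$\frac{7776}{343}$

Start from the elementary integral
$$J(a) = \int_{0}^{1} - 7 s^{a} \, ds = - \frac{7}{a + 1}.$$

Differentiating under the integral sign brings down a factor of $\ln s$:
$$\frac{dJ}{da} = \int_{0}^{1} - 7 s^{a} \log{\left(s \right)} \, ds = \frac{7}{\left(a + 1\right)^{2}}.$$

Repeating $3$ times in total — each differentiation brings down another $\ln s$ — gives
$$\frac{d^{3}J}{da^{3}} = \int_{0}^{1} - 7 s^{a} \log{\left(s \right)}^{3} \, ds = \frac{42}{\left(a + 1\right)^{4}},$$
and the integrand here is exactly the target integrand, so $I = \frac{42}{\left(a + 1\right)^{4}}$.

Setting $a = \frac{1}{6}$:
$$I = \frac{7776}{343}.$$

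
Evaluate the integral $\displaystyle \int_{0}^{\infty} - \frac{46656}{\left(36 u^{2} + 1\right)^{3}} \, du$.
$- 1458 \pi$

Recall the elementary integral
$$J(a) = \int_{0}^{\infty} - \frac{1}{a^{2} + u^{2}} \, du = - \frac{\pi}{2 a}.$$

Differentiating under the integral sign with respect to $a$,
$$\frac{dJ}{da} = \int_{0}^{\infty} \frac{2 a}{\left(a^{2} + u^{2}\right)^{2}} \, du = \frac{\pi}{2 a^{2}},$$
so $\int_{0}^{\infty} - \frac{1}{\left(a^{2} + u^{2}\right)^{2}} \, du = - \frac{\pi}{4 a^{3}}$.

Repeating — each differentiation of $1/(u^2+a^2)^j$ produces $-2ja/(u^2+a^2)^{j+1}$ — and dividing through by $-2ja$ at each step yields, after $2$ differentiations in total,
$$\int_{0}^{\infty} - \frac{1}{\left(a^{2} + u^{2}\right)^{3}} \, du = - \frac{3 \pi}{16 a^{5}}.$$

Setting $a = \frac{1}{6}$:
$$I = - 1458 \pi.$$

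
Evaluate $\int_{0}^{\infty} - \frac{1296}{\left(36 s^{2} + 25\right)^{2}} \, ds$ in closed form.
$- \frac{54 \pi}{125}$

Recall the elementary integral
$$J(a) = \int_{0}^{\infty} - \frac{1}{a^{2} + s^{2}} \, ds = - \frac{\pi}{2 a}.$$

Differentiating under the integral sign with respect to $a$,
$$\frac{dJ}{da} = \int_{0}^{\infty} \frac{2 a}{\left(a^{2} + s^{2}\right)^{2}} \, ds = \frac{\pi}{2 a^{2}},$$
so $\int_{0}^{\infty} - \frac{1}{\left(a^{2} + s^{2}\right)^{2}} \, ds = - \frac{\pi}{4 a^{3}}$.

Setting $a = \frac{5}{6}$:
$$I = - \frac{54 \pi}{125}.$$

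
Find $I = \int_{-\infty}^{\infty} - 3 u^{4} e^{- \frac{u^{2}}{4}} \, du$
$- 72 \sqrt{\pi}$

Consider the simpler parametrised integral
$$J(a) = \int_{-\infty}^{\infty} - 3 e^{- a u^{2}} \, du = - \frac{3 \sqrt{\pi}}{\sqrt{a}}.$$

Differentiating under the integral sign brings down a factor of $(-u^2)$:
$$\frac{dJ}{da} = \int_{-\infty}^{\infty} 3 u^{2} e^{- a u^{2}} \, du = \frac{3 \sqrt{\pi}}{2 a^{\frac{3}{2}}}.$$

Repeating twice in total — each differentiation brings down another $(-u^2)$ — gives
$$\frac{d^{2}J}{da^{2}} = \int_{-\infty}^{\infty} - 3 u^{4} e^{- a u^{2}} \, du = - \frac{9 \sqrt{\pi}}{4 a^{\frac{5}{2}}},$$
and the integrand here is exactly the target integrand, so $I = - \frac{9 \sqrt{\pi}}{4 a^{\frac{5}{2}}}$.

Setting $a = \frac{1}{4}$:
$$I = - 72 \sqrt{\pi}.$$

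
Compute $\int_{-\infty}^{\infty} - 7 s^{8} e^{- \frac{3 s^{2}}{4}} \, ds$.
$- \frac{7840 \sqrt{3} \sqrt{\pi}}{81}$

Consider the simpler parametrised integral
$$J(a) = \int_{-\infty}^{\infty} - 7 e^{- a s^{2}} \, ds = - \frac{7 \sqrt{\pi}}{\sqrt{a}}.$$

Differentiating under the integral sign brings down a factor of $(-s^2)$:
$$\frac{dJ}{da} = \int_{-\infty}^{\infty} 7 s^{2} e^{- a s^{2}} \, ds = \frac{7 \sqrt{\pi}}{2 a^{\frac{3}{2}}}.$$

Repeating $4$ times in total — each differentiation brings down another $(-s^2)$ — gives
$$\frac{d^{4}J}{da^{4}} = \int_{-\infty}^{\infty} - 7 s^{8} e^{- a s^{2}} \, ds = - \frac{735 \sqrt{\pi}}{16 a^{\frac{9}{2}}},$$
and the integrand here is exactly the target integrand, so $I = - \frac{735 \sqrt{\pi}}{16 a^{\frac{9}{2}}}$.

Setting $a = \frac{3}{4}$:
$$I = - \frac{7840 \sqrt{3} \sqrt{\pi}}{81}.$$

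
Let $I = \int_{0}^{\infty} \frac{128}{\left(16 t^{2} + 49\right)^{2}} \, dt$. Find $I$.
$\frac{8 \pi}{343}$

Start from the standard arctangent integral
$$J(a) = \int_{0}^{\infty} \frac{1}{2 \left(a^{2} + t^{2}\right)} \, dt = \frac{\pi}{4 a}.$$

Differentiating under the integral sign with respect to $a$,
$$\frac{dJ}{da} = \int_{0}^{\infty} - \frac{a}{\left(a^{2} + t^{2}\right)^{2}} \, dt = - \frac{\pi}{4 a^{2}},$$
so $\int_{0}^{\infty} \frac{1}{2 \left(a^{2} + t^{2}\right)^{2}} \, dt = \frac{\pi}{8 a^{3}}$.

Setting $a = \frac{7}{4}$:
$$I = \frac{8 \pi}{343}.$$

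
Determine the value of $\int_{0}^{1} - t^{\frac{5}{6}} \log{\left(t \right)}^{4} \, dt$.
$- \frac{186624}{161051}$

Begin with the known integral
$$J(a) = \int_{0}^{1} - t^{a} \, dt = - \frac{1}{a + 1}.$$

Differentiating under the integral sign brings down a factor of $\ln t$:
$$\frac{dJ}{da} = \int_{0}^{1} - t^{a} \log{\left(t \right)} \, dt = \frac{1}{\left(a + 1\right)^{2}}.$$

Repeating $4$ times in total — each differentiation brings down another $\ln t$ — gives
$$\frac{d^{4}J}{da^{4}} = \int_{0}^{1} - t^{a} \log{\left(t \right)}^{4} \, dt = - \frac{24}{\left(a + 1\right)^{5}},$$
and the integrand here is exactly the target integrand, so $I = - \frac{24}{\left(a + 1\right)^{5}}$.

Setting $a = \frac{5}{6}$:
$$I = - \frac{186624}{161051}.$$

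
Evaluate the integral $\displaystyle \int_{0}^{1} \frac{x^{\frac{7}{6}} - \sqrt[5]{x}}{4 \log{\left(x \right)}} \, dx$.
$- \frac{\log{\left(6 \right)}}{2} + \frac{\log{\left(65 \right)}}{4}$

Introduce a parameter $a$ in the exponent: let $I(a) = \int_{0}^{1} \frac{x^{\frac{7}{6}} - x^{a}}{4 \log{\left(x \right)}} \, dx$.

Since $\dfrac{\partial}{\partial a}\,x^{a} = x^{a} \ln x$, the $\ln x$ in the denominator cancels and
$$\frac{dI}{da} = \int_{0}^{1} - \frac{1}{4} x^{a} \, dx = - \frac{1}{4} \left[\frac{x^{a+1}}{a+1}\right]_0^1 = - \frac{1}{4 a + 4}.$$

Integrating with respect to $a$ gives $I(a) = - \frac{\log{\left(a + 1 \right)}}{4} - \frac{\log{\left(6 \right)}}{4} + \frac{\log{\left(13 \right)}}{4} + C$.

At $a = \frac{7}{6}$ the integrand is identically $0$, so $I(\frac{7}{6}) = 0$. The closed form gives $0$, hence $C = 0$.

Setting $a = \frac{1}{5}$:
$$I = - \frac{\log{\left(6 \right)}}{2} + \frac{\log{\left(65 \right)}}{4}.$$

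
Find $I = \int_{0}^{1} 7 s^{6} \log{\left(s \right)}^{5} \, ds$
$- \frac{120}{16807}$

Consider the simpler parametrised integral
$$J(a) = \int_{0}^{1} 7 s^{a} \, ds = \frac{7}{a + 1}.$$

Differentiating under the integral sign brings down a factor of $\ln s$:
$$\frac{dJ}{da} = \int_{0}^{1} 7 s^{a} \log{\left(s \right)} \, ds = - \frac{7}{\left(a + 1\right)^{2}}.$$

Repeating $5$ times in total — each differentiation brings down another $\ln s$ — gives
$$\frac{d^{5}J}{da^{5}} = \int_{0}^{1} 7 s^{a} \log{\left(s \right)}^{5} \, ds = - \frac{840}{\left(a + 1\right)^{6}},$$
and the integrand here is exactly the target integrand, so $I = - \frac{840}{\left(a + 1\right)^{6}}$.

Setting $a = 6$:
$$I = - \frac{120}{16807}.$$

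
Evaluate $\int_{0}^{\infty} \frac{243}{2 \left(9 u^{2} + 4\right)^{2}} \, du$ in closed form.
$\frac{81 \pi}{64}$

Begin with the known result
$$J(a) = \int_{0}^{\infty} \frac{3}{2 \left(a^{2} + u^{2}\right)} \, du = \frac{3 \pi}{4 a}.$$

Differentiating under the integral sign with respect to $a$,
$$\frac{dJ}{da} = \int_{0}^{\infty} - \frac{3 a}{\left(a^{2} + u^{2}\right)^{2}} \, du = - \frac{3 \pi}{4 a^{2}},$$
so $\int_{0}^{\infty} \frac{3}{2 \left(a^{2} + u^{2}\right)^{2}} \, du = \frac{3 \pi}{8 a^{3}}$.

Setting $a = \frac{2}{3}$:
$$I = \frac{81 \pi}{64}.$$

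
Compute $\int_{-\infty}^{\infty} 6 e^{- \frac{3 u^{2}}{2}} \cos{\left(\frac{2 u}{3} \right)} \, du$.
$\frac{2 \sqrt{6} \sqrt{\pi}}{e^{\frac{2}{27}}}$

Define $I(b) = \int_{-\infty}^{\infty} 6 e^{- \frac{3 u^{2}}{2}} \cos{\left(b u \right)} \, du$.

Differentiating under the integral sign,
$$I'(b) = \int_{-\infty}^{\infty} - 6 u e^{- \frac{3 u^{2}}{2}} \sin{\left(b u \right)} \, du.$$

Integrate $\int_{-\infty}^{\infty} u \sin(b u)\, e^{- \frac{3 u^{2}}{2}}\, du$ by parts with $w = \sin(b u)$ and $dv = u\, e^{- \frac{3 u^{2}}{2}}\, du$, giving $v = - \frac{e^{- \frac{3 u^{2}}{2}}}{3}$. The boundary term vanishes and
$$\int_{-\infty}^{\infty} u \sin(b u)\, e^{- \frac{3 u^{2}}{2}}\, du = \frac{b}{3} \int_{-\infty}^{\infty} \cos(b u)\, e^{- \frac{3 u^{2}}{2}}\, du,$$
so $I'(b) = - \frac{b}{3}\, I(b)$.

This is a separable first-order ODE; solving with the initial condition $I(0) = \int_{-\infty}^{\infty} 6 e^{- \frac{3 u^{2}}{2}}\,du = 2 \sqrt{6} \sqrt{\pi}$ gives
$$I(b) = 2 \sqrt{6} \sqrt{\pi} e^{- \frac{b^{2}}{6}}.$$

Setting $b = \frac{2}{3}$:
$$I = \frac{2 \sqrt{6} \sqrt{\pi}}{e^{\frac{2}{27}}}.$$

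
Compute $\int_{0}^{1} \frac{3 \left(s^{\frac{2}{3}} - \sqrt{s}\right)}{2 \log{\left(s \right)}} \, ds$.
$\log{\left(\frac{10 \sqrt{10}}{27} \right)}$

Introduce a parameter $a$ in the exponent: let $I(a) = \int_{0}^{1} \frac{3 \left(- \sqrt{s} + s^{a}\right)}{2 \log{\left(s \right)}} \, ds$.

Since $\dfrac{\partial}{\partial a}\,s^{a} = s^{a} \ln s$, the $\ln s$ in the denominator cancels and
$$\frac{dI}{da} = \int_{0}^{1} \frac{3}{2} s^{a} \, ds = \frac{3}{2} \left[\frac{s^{a+1}}{a+1}\right]_0^1 = \frac{3}{2 \left(a + 1\right)}.$$

Integrating with respect to $a$ gives $I(a) = \log{\left(\frac{2 \sqrt{6} \left(a + 1\right)^{\frac{3}{2}}}{9} \right)} + C$.

At $a = \frac{1}{2}$ the integrand is identically $0$, so $I(\frac{1}{2}) = 0$. The closed form gives $0$, hence $C = 0$.

Setting $a = \frac{2}{3}$:
$$I = \log{\left(\frac{10 \sqrt{10}}{27} \right)}.$$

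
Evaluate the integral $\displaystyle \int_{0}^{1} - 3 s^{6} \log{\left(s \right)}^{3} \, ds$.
$\frac{18}{2401}$

Start from the elementary integral
$$J(a) = \int_{0}^{1} - 3 s^{a} \, ds = - \frac{3}{a + 1}.$$

Differentiating under the integral sign brings down a factor of $\ln s$:
$$\frac{dJ}{da} = \int_{0}^{1} - 3 s^{a} \log{\left(s \right)} \, ds = \frac{3}{\left(a + 1\right)^{2}}.$$

Repeating $3$ times in total — each differentiation brings down another $\ln s$ — gives
$$\frac{d^{3}J}{da^{3}} = \int_{0}^{1} - 3 s^{a} \log{\left(s \right)}^{3} \, ds = \frac{18}{\left(a + 1\right)^{4}},$$
and the integrand here is exactly the target integrand, so $I = \frac{18}{\left(a + 1\right)^{4}}$.

Setting $a = 6$:
$$I = \frac{18}{2401}.$$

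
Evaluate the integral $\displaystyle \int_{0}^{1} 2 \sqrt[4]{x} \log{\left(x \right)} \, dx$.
$- \frac{32}{25}$

Begin with the known integral
$$J(a) = \int_{0}^{1} 2 x^{a} \, dx = \frac{2}{a + 1}.$$

Differentiating under the integral sign brings down a factor of $\ln x$:
$$\frac{dJ}{da} = \int_{0}^{1} 2 x^{a} \log{\left(x \right)} \, dx = - \frac{2}{\left(a + 1\right)^{2}}.$$

The integral on the left is $I$, so $I = - \frac{2}{\left(a + 1\right)^{2}}$.

Setting $a = \frac{1}{4}$:
$$I = - \frac{32}{25}.$$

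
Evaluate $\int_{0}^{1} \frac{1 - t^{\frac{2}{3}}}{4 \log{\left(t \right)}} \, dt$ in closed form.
$- \frac{\log{\left(5 \right)}}{4} + \frac{\log{\left(3 \right)}}{4}$

Consider the one-parameter family: let $I(a) = \int_{0}^{1} \frac{1 - t^{a}}{4 \log{\left(t \right)}} \, dt$.

Since $\dfrac{\partial}{\partial a}\,t^{a} = t^{a} \ln t$, the $\ln t$ in the denominator cancels and
$$\frac{dI}{da} = \int_{0}^{1} - \frac{1}{4} t^{a} \, dt = - \frac{1}{4} \left[\frac{t^{a+1}}{a+1}\right]_0^1 = - \frac{1}{4 a + 4}.$$

Integrating with respect to $a$ gives $I(a) = - \frac{\log{\left(a + 1 \right)}}{4} + C$.

At $a = 0$ the integrand is identically $0$, so $I(0) = 0$. The closed form gives $0$, hence $C = 0$.

Setting $a = \frac{2}{3}$:
$$I = - \frac{\log{\left(5 \right)}}{4} + \frac{\log{\left(3 \right)}}{4}.$$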